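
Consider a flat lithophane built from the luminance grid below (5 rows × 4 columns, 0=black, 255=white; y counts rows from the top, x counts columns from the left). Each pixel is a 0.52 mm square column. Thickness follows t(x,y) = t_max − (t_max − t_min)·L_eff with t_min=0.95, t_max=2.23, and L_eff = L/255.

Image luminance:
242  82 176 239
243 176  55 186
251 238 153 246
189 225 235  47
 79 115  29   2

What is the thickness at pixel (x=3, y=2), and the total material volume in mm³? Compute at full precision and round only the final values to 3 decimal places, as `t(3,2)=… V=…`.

t(3,2)=0.995 V=7.706

span = t_max - t_min = 2.23 - 0.95 = 1.280
L(3,2) = 246, L_eff = 246/255 = 0.964706
t(3,2) = 2.23 - 1.280·0.964706 = 0.995
Σt over all 5·4 pixels = 181669/6375 ≈ 28.4970980
V = pitch²·Σt = 0.52²·181669/6375 = 7.706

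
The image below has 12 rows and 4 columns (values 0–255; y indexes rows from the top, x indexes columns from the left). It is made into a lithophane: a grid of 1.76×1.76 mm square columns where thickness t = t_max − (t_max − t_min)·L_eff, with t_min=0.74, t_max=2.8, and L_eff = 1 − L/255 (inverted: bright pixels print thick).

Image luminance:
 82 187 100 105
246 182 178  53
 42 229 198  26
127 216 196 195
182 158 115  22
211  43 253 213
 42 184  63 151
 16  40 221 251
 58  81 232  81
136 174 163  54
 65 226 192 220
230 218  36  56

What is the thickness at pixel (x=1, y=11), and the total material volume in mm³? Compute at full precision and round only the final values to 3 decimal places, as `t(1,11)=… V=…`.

t(1,11)=2.501 V=278.912

span = t_max - t_min = 2.8 - 0.74 = 2.060
L(1,11) = 218, L_eff = 1 - 218/255 = 0.145098 (inverted)
t(1,11) = 2.8 - 2.060·0.145098 = 2.501
Σt over all 12·4 pixels = 67531/750 ≈ 90.0413333
V = pitch²·Σt = 1.76²·67531/750 = 278.912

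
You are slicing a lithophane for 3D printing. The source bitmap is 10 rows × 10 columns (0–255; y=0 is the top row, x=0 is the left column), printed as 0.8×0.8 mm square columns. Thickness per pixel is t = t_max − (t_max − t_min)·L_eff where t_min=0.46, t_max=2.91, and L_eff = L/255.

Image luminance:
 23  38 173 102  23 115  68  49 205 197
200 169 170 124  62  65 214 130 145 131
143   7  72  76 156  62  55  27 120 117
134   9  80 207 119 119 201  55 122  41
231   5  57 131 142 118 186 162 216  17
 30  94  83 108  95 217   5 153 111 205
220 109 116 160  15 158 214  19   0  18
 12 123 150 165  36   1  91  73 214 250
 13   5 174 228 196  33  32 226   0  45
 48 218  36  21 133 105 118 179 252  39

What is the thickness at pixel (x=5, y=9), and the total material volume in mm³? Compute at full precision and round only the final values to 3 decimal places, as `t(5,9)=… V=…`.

span = t_max - t_min = 2.91 - 0.46 = 2.450
L(5,9) = 105, L_eff = 105/255 = 0.411765
t(5,9) = 2.91 - 2.450·0.411765 = 1.901
Σt over all 10·10 pixels = 237059/1275 ≈ 185.9286275
V = pitch²·Σt = 0.8²·237059/1275 = 118.994

t(5,9)=1.901 V=118.994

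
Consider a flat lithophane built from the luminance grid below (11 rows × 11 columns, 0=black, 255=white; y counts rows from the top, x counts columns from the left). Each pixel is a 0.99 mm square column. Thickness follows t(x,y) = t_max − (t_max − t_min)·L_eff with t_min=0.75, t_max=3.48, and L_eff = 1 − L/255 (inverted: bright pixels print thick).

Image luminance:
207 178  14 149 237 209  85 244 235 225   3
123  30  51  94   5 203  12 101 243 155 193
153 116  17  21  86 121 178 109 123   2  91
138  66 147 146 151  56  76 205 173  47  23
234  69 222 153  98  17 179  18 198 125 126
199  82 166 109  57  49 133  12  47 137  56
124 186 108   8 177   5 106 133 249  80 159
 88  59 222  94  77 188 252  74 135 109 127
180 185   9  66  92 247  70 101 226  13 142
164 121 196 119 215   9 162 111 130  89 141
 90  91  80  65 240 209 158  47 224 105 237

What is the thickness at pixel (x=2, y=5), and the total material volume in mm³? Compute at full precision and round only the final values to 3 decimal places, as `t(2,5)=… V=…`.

t(2,5)=2.527 V=244.458

span = t_max - t_min = 3.48 - 0.75 = 2.730
L(2,5) = 166, L_eff = 1 - 166/255 = 0.349020 (inverted)
t(2,5) = 3.48 - 2.730·0.349020 = 2.527
Σt over all 11·11 pixels = 1060043/4250 ≈ 249.4218824
V = pitch²·Σt = 0.99²·1060043/4250 = 244.458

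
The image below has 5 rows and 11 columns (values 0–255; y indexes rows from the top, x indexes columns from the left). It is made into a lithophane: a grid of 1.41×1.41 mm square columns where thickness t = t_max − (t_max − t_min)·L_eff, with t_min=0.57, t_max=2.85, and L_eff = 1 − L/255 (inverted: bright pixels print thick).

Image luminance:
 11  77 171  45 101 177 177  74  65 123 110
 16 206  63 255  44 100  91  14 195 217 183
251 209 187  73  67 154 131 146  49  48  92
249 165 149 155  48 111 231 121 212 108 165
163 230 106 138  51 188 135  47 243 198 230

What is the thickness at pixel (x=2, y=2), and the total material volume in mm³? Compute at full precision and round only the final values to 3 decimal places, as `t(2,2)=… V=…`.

span = t_max - t_min = 2.85 - 0.57 = 2.280
L(2,2) = 187, L_eff = 1 - 187/255 = 0.266667 (inverted)
t(2,2) = 2.85 - 2.280·0.266667 = 2.242
Σt over all 5·11 pixels = 165243/1700 ≈ 97.2017647
V = pitch²·Σt = 1.41²·165243/1700 = 193.247

t(2,2)=2.242 V=193.247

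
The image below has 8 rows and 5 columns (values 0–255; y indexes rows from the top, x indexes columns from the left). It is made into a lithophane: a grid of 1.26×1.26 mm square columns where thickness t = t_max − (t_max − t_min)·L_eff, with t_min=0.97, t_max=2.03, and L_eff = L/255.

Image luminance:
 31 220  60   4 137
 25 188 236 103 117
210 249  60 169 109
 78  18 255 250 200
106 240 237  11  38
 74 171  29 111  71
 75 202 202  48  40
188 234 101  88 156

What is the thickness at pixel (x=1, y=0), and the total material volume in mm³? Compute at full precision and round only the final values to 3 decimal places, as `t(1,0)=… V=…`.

span = t_max - t_min = 2.03 - 0.97 = 1.060
L(1,0) = 220, L_eff = 220/255 = 0.862745
t(1,0) = 2.03 - 1.060·0.862745 = 1.115
Σt over all 8·5 pixels = 762827/12750 ≈ 59.8295686
V = pitch²·Σt = 1.26²·762827/12750 = 94.985

t(1,0)=1.115 V=94.985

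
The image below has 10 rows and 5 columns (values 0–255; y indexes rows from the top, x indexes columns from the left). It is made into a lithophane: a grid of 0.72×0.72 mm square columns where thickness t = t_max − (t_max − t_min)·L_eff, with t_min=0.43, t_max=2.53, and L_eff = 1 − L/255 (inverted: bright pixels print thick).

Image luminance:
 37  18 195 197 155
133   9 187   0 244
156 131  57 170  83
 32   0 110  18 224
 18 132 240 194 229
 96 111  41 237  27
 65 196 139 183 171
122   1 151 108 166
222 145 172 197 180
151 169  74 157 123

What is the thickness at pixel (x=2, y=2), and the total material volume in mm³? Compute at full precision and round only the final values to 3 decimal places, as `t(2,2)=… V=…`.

span = t_max - t_min = 2.53 - 0.43 = 2.100
L(2,2) = 57, L_eff = 1 - 57/255 = 0.776471 (inverted)
t(2,2) = 2.53 - 2.100·0.776471 = 0.899
Σt over all 10·5 pixels = 31443/425 ≈ 73.9835294
V = pitch²·Σt = 0.72²·31443/425 = 38.353

t(2,2)=0.899 V=38.353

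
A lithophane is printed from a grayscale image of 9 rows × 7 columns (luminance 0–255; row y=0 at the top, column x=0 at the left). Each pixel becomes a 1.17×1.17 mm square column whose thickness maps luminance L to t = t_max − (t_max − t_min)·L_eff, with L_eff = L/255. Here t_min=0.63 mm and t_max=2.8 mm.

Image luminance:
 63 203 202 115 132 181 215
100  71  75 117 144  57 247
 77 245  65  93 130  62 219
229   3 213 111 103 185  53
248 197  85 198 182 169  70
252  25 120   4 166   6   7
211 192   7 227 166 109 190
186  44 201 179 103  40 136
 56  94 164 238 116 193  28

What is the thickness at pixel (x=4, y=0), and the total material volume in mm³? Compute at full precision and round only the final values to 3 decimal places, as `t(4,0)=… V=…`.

t(4,0)=1.677 V=144.565

span = t_max - t_min = 2.8 - 0.63 = 2.170
L(4,0) = 132, L_eff = 132/255 = 0.517647
t(4,0) = 2.8 - 2.170·0.517647 = 1.677
Σt over all 9·7 pixels = 897659/8500 ≈ 105.6069412
V = pitch²·Σt = 1.17²·897659/8500 = 144.565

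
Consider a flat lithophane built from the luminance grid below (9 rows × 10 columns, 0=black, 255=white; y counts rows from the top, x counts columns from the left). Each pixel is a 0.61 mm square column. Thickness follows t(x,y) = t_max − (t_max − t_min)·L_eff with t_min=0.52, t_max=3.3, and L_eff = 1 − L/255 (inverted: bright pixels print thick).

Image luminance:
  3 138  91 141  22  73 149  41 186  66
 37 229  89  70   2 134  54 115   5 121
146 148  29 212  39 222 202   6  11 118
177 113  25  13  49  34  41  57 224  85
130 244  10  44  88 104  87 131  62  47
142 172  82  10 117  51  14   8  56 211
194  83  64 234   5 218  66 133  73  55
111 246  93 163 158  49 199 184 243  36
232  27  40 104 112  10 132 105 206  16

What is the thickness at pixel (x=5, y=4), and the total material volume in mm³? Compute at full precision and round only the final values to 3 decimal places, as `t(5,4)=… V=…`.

span = t_max - t_min = 3.3 - 0.52 = 2.780
L(5,4) = 104, L_eff = 1 - 104/255 = 0.592157 (inverted)
t(5,4) = 3.3 - 2.780·0.592157 = 1.654
Σt over all 9·10 pixels = 932051/6375 ≈ 146.2040784
V = pitch²·Σt = 0.61²·932051/6375 = 54.403

t(5,4)=1.654 V=54.403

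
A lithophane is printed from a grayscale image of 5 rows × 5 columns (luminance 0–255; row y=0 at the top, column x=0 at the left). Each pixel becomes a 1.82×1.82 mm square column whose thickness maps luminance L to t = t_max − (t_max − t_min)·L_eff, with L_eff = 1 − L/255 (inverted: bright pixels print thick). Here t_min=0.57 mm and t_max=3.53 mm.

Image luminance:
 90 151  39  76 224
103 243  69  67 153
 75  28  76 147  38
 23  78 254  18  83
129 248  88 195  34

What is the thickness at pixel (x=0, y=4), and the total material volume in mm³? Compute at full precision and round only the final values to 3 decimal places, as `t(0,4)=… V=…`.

span = t_max - t_min = 3.53 - 0.57 = 2.960
L(0,4) = 129, L_eff = 1 - 129/255 = 0.494118 (inverted)
t(0,4) = 3.53 - 2.960·0.494118 = 2.067
Σt over all 5·5 pixels = 1171159/25500 ≈ 45.9278039
V = pitch²·Σt = 1.82²·1171159/25500 = 152.131

t(0,4)=2.067 V=152.131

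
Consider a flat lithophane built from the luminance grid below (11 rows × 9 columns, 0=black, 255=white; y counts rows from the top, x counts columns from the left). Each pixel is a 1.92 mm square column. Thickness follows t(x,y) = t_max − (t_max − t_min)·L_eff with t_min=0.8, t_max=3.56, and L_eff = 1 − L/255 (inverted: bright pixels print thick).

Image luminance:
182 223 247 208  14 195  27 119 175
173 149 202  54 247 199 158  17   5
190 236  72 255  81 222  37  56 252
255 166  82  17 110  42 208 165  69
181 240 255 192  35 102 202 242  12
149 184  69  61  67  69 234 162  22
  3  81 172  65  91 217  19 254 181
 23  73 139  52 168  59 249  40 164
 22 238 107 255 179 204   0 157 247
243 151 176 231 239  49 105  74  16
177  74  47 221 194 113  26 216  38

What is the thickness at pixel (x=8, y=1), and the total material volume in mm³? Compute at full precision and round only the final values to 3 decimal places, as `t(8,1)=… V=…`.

t(8,1)=0.854 V=828.057

span = t_max - t_min = 3.56 - 0.8 = 2.760
L(8,1) = 5, L_eff = 1 - 5/255 = 0.980392 (inverted)
t(8,1) = 3.56 - 2.760·0.980392 = 0.854
Σt over all 11·9 pixels = 477328/2125 ≈ 224.6249412
V = pitch²·Σt = 1.92²·477328/2125 = 828.057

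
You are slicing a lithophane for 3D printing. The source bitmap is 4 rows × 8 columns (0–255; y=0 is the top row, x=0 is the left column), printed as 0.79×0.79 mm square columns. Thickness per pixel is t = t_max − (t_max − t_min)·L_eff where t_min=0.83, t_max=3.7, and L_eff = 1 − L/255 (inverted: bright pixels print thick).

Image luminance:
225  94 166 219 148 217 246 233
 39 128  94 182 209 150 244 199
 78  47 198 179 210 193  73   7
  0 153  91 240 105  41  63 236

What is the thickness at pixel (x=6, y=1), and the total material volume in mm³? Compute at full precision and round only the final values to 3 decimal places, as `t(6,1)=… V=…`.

span = t_max - t_min = 3.7 - 0.83 = 2.870
L(6,1) = 244, L_eff = 1 - 244/255 = 0.043137 (inverted)
t(6,1) = 3.7 - 2.870·0.043137 = 3.576
Σt over all 4·8 pixels = 676063/8500 ≈ 79.5368235
V = pitch²·Σt = 0.79²·676063/8500 = 49.639

t(6,1)=3.576 V=49.639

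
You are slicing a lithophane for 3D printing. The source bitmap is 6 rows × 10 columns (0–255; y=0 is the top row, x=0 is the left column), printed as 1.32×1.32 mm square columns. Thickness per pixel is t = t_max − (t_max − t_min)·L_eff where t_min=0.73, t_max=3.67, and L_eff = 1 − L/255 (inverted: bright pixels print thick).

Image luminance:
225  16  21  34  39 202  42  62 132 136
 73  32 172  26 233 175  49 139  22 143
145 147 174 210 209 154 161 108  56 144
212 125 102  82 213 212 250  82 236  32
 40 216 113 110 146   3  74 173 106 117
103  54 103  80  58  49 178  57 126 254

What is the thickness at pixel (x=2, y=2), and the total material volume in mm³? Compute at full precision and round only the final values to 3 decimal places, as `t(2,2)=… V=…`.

span = t_max - t_min = 3.67 - 0.73 = 2.940
L(2,2) = 174, L_eff = 1 - 174/255 = 0.317647 (inverted)
t(2,2) = 3.67 - 2.940·0.317647 = 2.736
Σt over all 6·10 pixels = 538313/4250 ≈ 126.6618824
V = pitch²·Σt = 1.32²·538313/4250 = 220.696

t(2,2)=2.736 V=220.696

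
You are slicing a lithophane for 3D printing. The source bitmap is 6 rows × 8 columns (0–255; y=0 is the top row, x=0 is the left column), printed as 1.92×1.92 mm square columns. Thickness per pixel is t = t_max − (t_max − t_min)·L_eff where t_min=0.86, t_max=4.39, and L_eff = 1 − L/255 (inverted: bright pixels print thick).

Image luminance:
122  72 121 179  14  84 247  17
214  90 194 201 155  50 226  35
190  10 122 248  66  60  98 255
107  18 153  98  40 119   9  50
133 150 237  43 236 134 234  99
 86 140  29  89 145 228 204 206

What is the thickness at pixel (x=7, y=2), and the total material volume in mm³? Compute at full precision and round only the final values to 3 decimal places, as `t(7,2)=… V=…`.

t(7,2)=4.390 V=461.271

span = t_max - t_min = 4.39 - 0.86 = 3.530
L(7,2) = 255, L_eff = 1 - 255/255 = 0.000000 (inverted)
t(7,2) = 4.39 - 3.530·0.000000 = 4.390
Σt over all 6·8 pixels = 1063587/8500 ≈ 125.1278824
V = pitch²·Σt = 1.92²·1063587/8500 = 461.271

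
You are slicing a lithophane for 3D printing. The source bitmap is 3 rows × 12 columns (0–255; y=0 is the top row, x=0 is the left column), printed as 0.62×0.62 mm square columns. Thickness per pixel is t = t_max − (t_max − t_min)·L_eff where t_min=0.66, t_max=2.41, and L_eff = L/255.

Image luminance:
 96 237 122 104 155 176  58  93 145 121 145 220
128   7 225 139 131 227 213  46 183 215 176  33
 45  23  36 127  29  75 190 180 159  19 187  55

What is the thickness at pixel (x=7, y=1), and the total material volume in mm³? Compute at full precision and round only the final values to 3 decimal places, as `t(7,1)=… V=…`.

t(7,1)=2.094 V=21.427

span = t_max - t_min = 2.41 - 0.66 = 1.750
L(7,1) = 46, L_eff = 46/255 = 0.180392
t(7,1) = 2.41 - 1.750·0.180392 = 2.094
Σt over all 3·12 pixels = 71069/1275 ≈ 55.7403922
V = pitch²·Σt = 0.62²·71069/1275 = 21.427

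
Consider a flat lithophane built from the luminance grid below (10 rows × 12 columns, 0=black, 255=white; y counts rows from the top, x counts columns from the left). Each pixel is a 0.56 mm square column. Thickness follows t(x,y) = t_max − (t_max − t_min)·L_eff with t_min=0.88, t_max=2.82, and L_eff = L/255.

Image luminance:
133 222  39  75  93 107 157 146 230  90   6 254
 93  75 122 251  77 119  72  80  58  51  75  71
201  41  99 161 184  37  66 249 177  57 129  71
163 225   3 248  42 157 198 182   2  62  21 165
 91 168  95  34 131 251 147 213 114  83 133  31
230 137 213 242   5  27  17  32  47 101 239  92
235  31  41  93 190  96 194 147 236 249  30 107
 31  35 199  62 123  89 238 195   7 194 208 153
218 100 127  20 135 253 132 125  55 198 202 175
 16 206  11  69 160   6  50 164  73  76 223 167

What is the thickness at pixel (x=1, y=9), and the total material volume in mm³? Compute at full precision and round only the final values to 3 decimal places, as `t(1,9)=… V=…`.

span = t_max - t_min = 2.82 - 0.88 = 1.940
L(1,9) = 206, L_eff = 206/255 = 0.807843
t(1,9) = 2.82 - 1.940·0.807843 = 1.253
Σt over all 10·12 pixels = 2893259/12750 ≈ 226.9222745
V = pitch²·Σt = 0.56²·2893259/12750 = 71.163

t(1,9)=1.253 V=71.163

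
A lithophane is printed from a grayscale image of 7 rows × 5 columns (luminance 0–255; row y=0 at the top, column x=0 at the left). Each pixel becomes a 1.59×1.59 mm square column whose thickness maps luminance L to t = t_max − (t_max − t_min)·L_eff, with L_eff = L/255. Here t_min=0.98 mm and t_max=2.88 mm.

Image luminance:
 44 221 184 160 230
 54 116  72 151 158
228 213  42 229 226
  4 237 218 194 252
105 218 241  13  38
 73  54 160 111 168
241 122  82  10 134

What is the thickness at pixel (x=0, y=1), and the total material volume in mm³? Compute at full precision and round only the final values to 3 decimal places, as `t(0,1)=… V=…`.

t(0,1)=2.478 V=160.592

span = t_max - t_min = 2.88 - 0.98 = 1.900
L(0,1) = 54, L_eff = 54/255 = 0.211765
t(0,1) = 2.88 - 1.900·0.211765 = 2.478
Σt over all 7·5 pixels = 161983/2550 ≈ 63.5227451
V = pitch²·Σt = 1.59²·161983/2550 = 160.592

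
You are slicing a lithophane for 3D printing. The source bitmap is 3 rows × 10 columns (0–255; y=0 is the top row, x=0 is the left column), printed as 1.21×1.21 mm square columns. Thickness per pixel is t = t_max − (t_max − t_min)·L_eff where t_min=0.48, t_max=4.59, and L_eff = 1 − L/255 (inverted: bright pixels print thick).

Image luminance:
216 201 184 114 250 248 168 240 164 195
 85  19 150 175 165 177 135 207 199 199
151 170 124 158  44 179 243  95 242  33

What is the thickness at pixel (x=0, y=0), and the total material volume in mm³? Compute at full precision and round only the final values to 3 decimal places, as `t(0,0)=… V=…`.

span = t_max - t_min = 4.59 - 0.48 = 4.110
L(0,0) = 216, L_eff = 1 - 216/255 = 0.152941 (inverted)
t(0,0) = 4.59 - 4.110·0.152941 = 3.961
Σt over all 3·10 pixels = 93.86
V = pitch²·Σt = 1.21²·93.86 = 137.420

t(0,0)=3.961 V=137.420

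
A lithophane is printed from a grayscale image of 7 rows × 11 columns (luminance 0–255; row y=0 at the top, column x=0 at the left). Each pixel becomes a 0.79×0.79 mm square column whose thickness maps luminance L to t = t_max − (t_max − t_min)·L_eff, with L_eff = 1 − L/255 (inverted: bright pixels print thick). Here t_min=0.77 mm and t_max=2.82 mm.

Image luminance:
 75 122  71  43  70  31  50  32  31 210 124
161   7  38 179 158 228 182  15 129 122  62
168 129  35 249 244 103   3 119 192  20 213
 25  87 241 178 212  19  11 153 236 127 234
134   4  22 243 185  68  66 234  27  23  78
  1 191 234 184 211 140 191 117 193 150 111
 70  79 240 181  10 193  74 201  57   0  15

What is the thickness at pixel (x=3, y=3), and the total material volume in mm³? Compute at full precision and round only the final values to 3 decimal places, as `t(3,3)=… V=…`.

span = t_max - t_min = 2.82 - 0.77 = 2.050
L(3,3) = 178, L_eff = 1 - 178/255 = 0.301961 (inverted)
t(3,3) = 2.82 - 2.050·0.301961 = 2.201
Σt over all 7·11 pixels = 168511/1275 ≈ 132.1654902
V = pitch²·Σt = 0.79²·168511/1275 = 82.484

t(3,3)=2.201 V=82.484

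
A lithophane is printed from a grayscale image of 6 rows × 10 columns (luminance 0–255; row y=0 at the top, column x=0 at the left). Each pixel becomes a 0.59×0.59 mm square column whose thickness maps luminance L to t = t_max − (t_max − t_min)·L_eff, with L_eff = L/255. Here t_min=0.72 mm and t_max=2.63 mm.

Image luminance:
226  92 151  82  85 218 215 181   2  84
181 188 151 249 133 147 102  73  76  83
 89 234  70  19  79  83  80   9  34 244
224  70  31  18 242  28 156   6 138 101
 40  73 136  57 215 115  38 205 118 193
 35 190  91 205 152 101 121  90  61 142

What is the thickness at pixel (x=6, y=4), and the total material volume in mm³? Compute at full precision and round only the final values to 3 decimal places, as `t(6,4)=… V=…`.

span = t_max - t_min = 2.63 - 0.72 = 1.910
L(6,4) = 38, L_eff = 38/255 = 0.149020
t(6,4) = 2.63 - 1.910·0.149020 = 2.345
Σt over all 6·10 pixels = 669242/6375 ≈ 104.9791373
V = pitch²·Σt = 0.59²·669242/6375 = 36.543

t(6,4)=2.345 V=36.543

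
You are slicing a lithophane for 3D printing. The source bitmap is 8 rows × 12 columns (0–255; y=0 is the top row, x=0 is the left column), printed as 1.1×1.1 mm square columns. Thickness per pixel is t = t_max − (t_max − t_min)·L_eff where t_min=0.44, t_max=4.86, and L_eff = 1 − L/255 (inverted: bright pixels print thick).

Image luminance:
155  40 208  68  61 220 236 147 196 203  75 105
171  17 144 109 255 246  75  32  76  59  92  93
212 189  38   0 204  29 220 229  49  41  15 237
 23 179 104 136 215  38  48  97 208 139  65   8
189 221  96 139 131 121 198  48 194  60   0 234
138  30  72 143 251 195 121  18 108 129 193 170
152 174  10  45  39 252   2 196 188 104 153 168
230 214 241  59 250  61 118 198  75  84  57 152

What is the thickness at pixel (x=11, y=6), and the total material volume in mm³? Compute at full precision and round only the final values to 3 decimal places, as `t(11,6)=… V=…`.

span = t_max - t_min = 4.86 - 0.44 = 4.420
L(11,6) = 168, L_eff = 1 - 168/255 = 0.341176 (inverted)
t(11,6) = 4.86 - 4.420·0.341176 = 3.352
Σt over all 8·12 pixels = 190631/750 ≈ 254.1746667
V = pitch²·Σt = 1.1²·190631/750 = 307.551

t(11,6)=3.352 V=307.551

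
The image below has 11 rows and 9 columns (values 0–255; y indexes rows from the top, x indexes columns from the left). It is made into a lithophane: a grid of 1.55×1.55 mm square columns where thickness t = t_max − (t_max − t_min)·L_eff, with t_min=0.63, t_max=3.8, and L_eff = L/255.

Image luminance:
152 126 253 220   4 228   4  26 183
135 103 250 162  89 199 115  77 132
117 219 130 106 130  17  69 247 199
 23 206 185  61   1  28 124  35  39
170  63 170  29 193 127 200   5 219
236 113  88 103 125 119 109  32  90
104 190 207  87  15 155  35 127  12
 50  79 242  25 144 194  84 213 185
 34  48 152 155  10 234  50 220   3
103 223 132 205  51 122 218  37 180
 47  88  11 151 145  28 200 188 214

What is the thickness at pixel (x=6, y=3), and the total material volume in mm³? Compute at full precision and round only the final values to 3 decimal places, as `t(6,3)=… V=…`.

t(6,3)=2.259 V=545.962

span = t_max - t_min = 3.8 - 0.63 = 3.170
L(6,3) = 124, L_eff = 124/255 = 0.486275
t(6,3) = 3.8 - 3.170·0.486275 = 2.259
Σt over all 11·9 pixels = 965801/4250 ≈ 227.2472941
V = pitch²·Σt = 1.55²·965801/4250 = 545.962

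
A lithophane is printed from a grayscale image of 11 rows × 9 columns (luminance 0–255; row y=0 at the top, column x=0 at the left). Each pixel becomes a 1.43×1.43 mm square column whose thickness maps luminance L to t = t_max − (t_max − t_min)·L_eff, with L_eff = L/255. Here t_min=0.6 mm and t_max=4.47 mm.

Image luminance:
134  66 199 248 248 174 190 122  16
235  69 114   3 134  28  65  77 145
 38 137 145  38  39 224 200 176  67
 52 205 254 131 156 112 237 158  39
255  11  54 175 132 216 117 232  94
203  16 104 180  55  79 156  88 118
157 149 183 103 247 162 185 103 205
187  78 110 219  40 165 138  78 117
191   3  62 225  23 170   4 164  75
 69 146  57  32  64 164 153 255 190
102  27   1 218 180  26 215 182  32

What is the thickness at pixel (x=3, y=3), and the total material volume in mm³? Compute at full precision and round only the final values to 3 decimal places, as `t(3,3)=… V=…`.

t(3,3)=2.482 V=513.400

span = t_max - t_min = 4.47 - 0.6 = 3.870
L(3,3) = 131, L_eff = 131/255 = 0.513725
t(3,3) = 4.47 - 3.870·0.513725 = 2.482
Σt over all 11·9 pixels = 2134041/8500 ≈ 251.0636471
V = pitch²·Σt = 1.43²·2134041/8500 = 513.400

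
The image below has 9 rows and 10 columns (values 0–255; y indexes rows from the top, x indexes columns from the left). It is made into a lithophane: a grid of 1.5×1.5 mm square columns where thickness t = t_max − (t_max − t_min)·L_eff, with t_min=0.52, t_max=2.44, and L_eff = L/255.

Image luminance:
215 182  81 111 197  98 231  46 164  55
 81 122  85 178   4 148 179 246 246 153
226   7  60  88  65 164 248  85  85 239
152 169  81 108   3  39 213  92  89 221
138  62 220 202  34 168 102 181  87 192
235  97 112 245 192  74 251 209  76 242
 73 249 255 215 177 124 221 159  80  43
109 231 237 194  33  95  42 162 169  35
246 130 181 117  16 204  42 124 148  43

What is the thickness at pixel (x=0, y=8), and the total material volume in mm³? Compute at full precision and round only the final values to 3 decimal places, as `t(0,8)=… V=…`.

t(0,8)=0.588 V=281.844

span = t_max - t_min = 2.44 - 0.52 = 1.920
L(0,8) = 246, L_eff = 246/255 = 0.964706
t(0,8) = 2.44 - 1.920·0.964706 = 0.588
Σt over all 9·10 pixels = 125.264
V = pitch²·Σt = 1.5²·125.264 = 281.844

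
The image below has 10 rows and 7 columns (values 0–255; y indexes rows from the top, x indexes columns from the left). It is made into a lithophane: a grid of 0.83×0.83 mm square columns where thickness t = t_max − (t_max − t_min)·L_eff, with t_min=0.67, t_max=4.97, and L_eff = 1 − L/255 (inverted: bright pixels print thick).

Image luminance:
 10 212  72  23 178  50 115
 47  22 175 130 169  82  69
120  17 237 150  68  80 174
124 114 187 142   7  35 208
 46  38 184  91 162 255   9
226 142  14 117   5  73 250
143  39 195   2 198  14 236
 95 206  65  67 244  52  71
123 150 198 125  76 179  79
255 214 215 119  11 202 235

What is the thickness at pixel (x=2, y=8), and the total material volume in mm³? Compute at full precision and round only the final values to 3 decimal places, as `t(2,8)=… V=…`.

span = t_max - t_min = 4.97 - 0.67 = 4.300
L(2,8) = 198, L_eff = 1 - 198/255 = 0.223529 (inverted)
t(2,8) = 4.97 - 4.300·0.223529 = 4.009
Σt over all 10·7 pixels = 241193/1275 ≈ 189.1709804
V = pitch²·Σt = 0.83²·241193/1275 = 130.320

t(2,8)=4.009 V=130.320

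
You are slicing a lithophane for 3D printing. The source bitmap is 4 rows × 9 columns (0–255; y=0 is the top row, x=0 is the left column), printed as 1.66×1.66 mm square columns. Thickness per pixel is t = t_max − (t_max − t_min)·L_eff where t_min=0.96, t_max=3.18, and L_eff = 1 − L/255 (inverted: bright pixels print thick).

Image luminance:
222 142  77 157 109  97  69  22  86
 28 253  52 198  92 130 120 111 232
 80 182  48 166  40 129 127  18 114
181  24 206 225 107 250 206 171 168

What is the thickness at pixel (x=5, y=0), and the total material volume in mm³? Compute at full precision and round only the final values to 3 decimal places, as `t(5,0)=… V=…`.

t(5,0)=1.804 V=206.523

span = t_max - t_min = 3.18 - 0.96 = 2.220
L(5,0) = 97, L_eff = 1 - 97/255 = 0.619608 (inverted)
t(5,0) = 3.18 - 2.220·0.619608 = 1.804
Σt over all 4·9 pixels = 318523/4250 ≈ 74.9465882
V = pitch²·Σt = 1.66²·318523/4250 = 206.523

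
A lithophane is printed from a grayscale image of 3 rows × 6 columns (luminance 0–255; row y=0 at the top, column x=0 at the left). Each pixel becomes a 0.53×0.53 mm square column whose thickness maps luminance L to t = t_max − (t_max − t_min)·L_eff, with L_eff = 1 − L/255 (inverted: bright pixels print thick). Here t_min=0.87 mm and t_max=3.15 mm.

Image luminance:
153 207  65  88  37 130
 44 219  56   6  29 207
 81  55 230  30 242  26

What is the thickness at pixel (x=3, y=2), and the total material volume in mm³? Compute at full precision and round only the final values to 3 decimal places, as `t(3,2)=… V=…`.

t(3,2)=1.138 V=9.183

span = t_max - t_min = 3.15 - 0.87 = 2.280
L(3,2) = 30, L_eff = 1 - 30/255 = 0.882353 (inverted)
t(3,2) = 3.15 - 2.280·0.882353 = 1.138
Σt over all 3·6 pixels = 27789/850 ≈ 32.6929412
V = pitch²·Σt = 0.53²·27789/850 = 9.183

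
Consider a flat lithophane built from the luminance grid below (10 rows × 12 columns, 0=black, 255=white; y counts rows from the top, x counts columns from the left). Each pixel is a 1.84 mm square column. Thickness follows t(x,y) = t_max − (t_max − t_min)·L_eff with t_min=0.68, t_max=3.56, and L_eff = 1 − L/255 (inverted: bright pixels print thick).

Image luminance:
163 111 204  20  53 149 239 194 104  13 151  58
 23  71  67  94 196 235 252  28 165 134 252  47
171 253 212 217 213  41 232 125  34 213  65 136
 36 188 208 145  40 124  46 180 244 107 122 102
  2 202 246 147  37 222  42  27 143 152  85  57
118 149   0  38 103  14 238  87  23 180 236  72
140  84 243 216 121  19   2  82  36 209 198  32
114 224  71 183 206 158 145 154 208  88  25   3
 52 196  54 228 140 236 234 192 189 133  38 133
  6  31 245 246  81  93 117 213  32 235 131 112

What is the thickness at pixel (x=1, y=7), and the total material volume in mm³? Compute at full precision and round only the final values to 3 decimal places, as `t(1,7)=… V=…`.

span = t_max - t_min = 3.56 - 0.68 = 2.880
L(1,7) = 224, L_eff = 1 - 224/255 = 0.121569 (inverted)
t(1,7) = 3.56 - 2.880·0.121569 = 3.210
Σt over all 10·12 pixels = 21744/85 ≈ 255.8117647
V = pitch²·Σt = 1.84²·21744/85 = 866.076

t(1,7)=3.210 V=866.076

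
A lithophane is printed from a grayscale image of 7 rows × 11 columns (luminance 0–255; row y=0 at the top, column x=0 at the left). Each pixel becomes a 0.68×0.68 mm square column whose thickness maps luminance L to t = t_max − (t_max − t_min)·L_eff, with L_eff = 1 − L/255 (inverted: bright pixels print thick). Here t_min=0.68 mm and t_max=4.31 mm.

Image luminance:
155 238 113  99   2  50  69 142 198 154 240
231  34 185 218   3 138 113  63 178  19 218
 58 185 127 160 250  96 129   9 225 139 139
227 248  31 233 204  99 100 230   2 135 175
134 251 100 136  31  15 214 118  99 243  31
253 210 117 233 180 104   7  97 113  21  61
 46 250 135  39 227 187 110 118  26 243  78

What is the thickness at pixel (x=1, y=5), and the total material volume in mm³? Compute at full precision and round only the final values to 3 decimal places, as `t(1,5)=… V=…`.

t(1,5)=3.669 V=91.931

span = t_max - t_min = 4.31 - 0.68 = 3.630
L(1,5) = 210, L_eff = 1 - 210/255 = 0.176471 (inverted)
t(1,5) = 4.31 - 3.630·0.176471 = 3.669
Σt over all 7·11 pixels = 422477/2125 ≈ 198.8127059
V = pitch²·Σt = 0.68²·422477/2125 = 91.931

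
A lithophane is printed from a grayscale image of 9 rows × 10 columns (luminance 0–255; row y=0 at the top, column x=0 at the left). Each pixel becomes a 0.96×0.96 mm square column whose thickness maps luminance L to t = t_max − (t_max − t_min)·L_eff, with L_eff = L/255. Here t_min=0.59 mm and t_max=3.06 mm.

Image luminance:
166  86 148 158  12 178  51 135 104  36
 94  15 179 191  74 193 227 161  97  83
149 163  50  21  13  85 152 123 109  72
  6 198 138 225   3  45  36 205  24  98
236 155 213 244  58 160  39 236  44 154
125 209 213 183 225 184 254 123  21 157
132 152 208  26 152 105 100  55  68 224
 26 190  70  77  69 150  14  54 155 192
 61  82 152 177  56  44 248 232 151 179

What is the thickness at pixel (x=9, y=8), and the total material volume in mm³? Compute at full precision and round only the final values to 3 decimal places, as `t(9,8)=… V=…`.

span = t_max - t_min = 3.06 - 0.59 = 2.470
L(9,8) = 179, L_eff = 179/255 = 0.701961
t(9,8) = 3.06 - 2.470·0.701961 = 1.326
Σt over all 9·10 pixels = 4271861/25500 ≈ 167.5239608
V = pitch²·Σt = 0.96²·4271861/25500 = 154.390

t(9,8)=1.326 V=154.390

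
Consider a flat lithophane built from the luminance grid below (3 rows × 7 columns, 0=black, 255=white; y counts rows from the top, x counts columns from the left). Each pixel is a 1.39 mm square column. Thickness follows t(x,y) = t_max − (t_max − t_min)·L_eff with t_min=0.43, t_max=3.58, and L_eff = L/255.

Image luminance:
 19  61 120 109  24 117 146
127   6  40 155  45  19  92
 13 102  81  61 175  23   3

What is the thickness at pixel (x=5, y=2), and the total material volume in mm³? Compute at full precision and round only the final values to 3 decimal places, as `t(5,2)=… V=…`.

span = t_max - t_min = 3.58 - 0.43 = 3.150
L(5,2) = 23, L_eff = 23/255 = 0.090196
t(5,2) = 3.58 - 3.150·0.090196 = 3.296
Σt over all 3·7 pixels = 23877/425 ≈ 56.1811765
V = pitch²·Σt = 1.39²·23877/425 = 108.548

t(5,2)=3.296 V=108.548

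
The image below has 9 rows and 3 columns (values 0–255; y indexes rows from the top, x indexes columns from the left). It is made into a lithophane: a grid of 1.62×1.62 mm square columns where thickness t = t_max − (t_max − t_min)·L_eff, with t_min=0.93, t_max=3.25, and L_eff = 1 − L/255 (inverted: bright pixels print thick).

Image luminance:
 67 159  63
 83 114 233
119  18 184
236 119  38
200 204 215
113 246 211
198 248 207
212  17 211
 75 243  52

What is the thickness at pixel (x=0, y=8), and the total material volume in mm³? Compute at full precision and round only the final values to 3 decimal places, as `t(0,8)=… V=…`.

t(0,8)=1.612 V=163.436

span = t_max - t_min = 3.25 - 0.93 = 2.320
L(0,8) = 75, L_eff = 1 - 75/255 = 0.705882 (inverted)
t(0,8) = 3.25 - 2.320·0.705882 = 1.612
Σt over all 9·3 pixels = 63521/1020 ≈ 62.2754902
V = pitch²·Σt = 1.62²·63521/1020 = 163.436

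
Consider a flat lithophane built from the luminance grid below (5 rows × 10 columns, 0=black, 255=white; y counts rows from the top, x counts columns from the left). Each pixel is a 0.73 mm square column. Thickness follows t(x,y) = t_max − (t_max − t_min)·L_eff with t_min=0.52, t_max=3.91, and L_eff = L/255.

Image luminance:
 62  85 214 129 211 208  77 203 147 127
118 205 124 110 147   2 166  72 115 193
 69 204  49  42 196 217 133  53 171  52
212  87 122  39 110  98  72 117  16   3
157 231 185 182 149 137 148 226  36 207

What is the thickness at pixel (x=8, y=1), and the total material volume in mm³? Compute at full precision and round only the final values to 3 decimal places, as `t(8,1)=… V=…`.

t(8,1)=2.381 V=58.594

span = t_max - t_min = 3.91 - 0.52 = 3.390
L(8,1) = 115, L_eff = 115/255 = 0.450980
t(8,1) = 3.91 - 3.390·0.450980 = 2.381
Σt over all 5·10 pixels = 186919/1700 ≈ 109.9523529
V = pitch²·Σt = 0.73²·186919/1700 = 58.594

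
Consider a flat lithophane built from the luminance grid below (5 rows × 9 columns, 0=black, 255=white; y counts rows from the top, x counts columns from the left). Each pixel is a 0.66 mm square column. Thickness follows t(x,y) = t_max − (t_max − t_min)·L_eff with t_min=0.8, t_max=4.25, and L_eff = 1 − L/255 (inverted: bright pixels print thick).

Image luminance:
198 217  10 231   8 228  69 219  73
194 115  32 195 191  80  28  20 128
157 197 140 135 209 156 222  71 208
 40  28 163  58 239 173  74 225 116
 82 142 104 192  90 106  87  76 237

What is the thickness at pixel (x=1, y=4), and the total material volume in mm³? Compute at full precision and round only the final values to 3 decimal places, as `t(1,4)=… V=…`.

t(1,4)=2.721 V=50.824

span = t_max - t_min = 4.25 - 0.8 = 3.450
L(1,4) = 142, L_eff = 1 - 142/255 = 0.443137 (inverted)
t(1,4) = 4.25 - 3.450·0.443137 = 2.721
Σt over all 5·9 pixels = 198349/1700 ≈ 116.6758824
V = pitch²·Σt = 0.66²·198349/1700 = 50.824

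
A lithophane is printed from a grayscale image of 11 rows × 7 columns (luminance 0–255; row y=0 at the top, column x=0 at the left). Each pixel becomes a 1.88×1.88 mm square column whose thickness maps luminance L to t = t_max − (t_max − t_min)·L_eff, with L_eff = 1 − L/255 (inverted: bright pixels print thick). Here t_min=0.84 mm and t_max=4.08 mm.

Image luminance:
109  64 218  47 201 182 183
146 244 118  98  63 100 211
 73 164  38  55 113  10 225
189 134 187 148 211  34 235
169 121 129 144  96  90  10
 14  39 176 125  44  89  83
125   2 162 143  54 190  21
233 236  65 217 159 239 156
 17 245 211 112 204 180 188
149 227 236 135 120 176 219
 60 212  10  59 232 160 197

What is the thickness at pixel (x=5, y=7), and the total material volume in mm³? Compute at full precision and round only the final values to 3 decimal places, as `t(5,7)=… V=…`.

span = t_max - t_min = 4.08 - 0.84 = 3.240
L(5,7) = 239, L_eff = 1 - 239/255 = 0.062745 (inverted)
t(5,7) = 4.08 - 3.240·0.062745 = 3.877
Σt over all 11·7 pixels = 84081/425 ≈ 197.8376471
V = pitch²·Σt = 1.88²·84081/425 = 699.237

t(5,7)=3.877 V=699.237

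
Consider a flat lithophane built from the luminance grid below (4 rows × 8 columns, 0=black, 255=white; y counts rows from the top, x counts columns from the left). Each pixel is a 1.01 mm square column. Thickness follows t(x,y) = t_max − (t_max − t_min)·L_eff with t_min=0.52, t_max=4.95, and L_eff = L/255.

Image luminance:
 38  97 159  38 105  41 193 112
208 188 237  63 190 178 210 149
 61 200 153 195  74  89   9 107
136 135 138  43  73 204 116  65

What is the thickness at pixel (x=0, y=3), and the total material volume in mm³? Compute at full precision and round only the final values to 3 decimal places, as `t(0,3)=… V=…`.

t(0,3)=2.587 V=90.626

span = t_max - t_min = 4.95 - 0.52 = 4.430
L(0,3) = 136, L_eff = 136/255 = 0.533333
t(0,3) = 4.95 - 4.430·0.533333 = 2.587
Σt over all 4·8 pixels = 566357/6375 ≈ 88.8403137
V = pitch²·Σt = 1.01²·566357/6375 = 90.626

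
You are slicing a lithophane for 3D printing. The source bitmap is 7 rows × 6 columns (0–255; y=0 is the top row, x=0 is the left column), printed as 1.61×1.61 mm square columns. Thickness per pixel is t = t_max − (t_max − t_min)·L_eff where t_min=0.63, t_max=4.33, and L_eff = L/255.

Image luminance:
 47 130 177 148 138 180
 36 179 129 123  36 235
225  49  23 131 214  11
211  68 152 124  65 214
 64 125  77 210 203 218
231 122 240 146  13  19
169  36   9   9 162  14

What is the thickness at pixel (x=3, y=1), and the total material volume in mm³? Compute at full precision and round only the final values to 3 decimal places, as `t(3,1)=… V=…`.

t(3,1)=2.545 V=279.133

span = t_max - t_min = 4.33 - 0.63 = 3.700
L(3,1) = 123, L_eff = 123/255 = 0.482353
t(3,1) = 4.33 - 3.700·0.482353 = 2.545
Σt over all 7·6 pixels = 91533/850 ≈ 107.6858824
V = pitch²·Σt = 1.61²·91533/850 = 279.133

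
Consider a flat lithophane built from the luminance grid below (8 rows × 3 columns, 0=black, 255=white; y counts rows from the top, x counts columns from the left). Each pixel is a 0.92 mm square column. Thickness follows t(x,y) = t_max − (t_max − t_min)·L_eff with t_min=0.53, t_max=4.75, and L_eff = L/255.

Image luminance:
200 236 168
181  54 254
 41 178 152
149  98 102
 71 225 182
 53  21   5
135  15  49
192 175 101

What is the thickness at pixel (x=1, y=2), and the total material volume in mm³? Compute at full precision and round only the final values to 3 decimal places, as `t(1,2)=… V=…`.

t(1,2)=1.804 V=53.950

span = t_max - t_min = 4.75 - 0.53 = 4.220
L(1,2) = 178, L_eff = 178/255 = 0.698039
t(1,2) = 4.75 - 4.220·0.698039 = 1.804
Σt over all 8·3 pixels = 812693/12750 ≈ 63.7406275
V = pitch²·Σt = 0.92²·812693/12750 = 53.950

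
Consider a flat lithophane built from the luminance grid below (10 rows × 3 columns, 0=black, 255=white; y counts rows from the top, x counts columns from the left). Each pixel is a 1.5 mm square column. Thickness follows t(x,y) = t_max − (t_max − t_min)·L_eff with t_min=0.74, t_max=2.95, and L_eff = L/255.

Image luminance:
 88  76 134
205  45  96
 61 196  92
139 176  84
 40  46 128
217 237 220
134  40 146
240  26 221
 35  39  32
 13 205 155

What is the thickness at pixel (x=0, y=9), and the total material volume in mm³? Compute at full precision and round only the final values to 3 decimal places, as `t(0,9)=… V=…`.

t(0,9)=2.837 V=129.588

span = t_max - t_min = 2.95 - 0.74 = 2.210
L(0,9) = 13, L_eff = 13/255 = 0.050980
t(0,9) = 2.95 - 2.210·0.050980 = 2.837
Σt over all 10·3 pixels = 21598/375 ≈ 57.5946667
V = pitch²·Σt = 1.5²·21598/375 = 129.588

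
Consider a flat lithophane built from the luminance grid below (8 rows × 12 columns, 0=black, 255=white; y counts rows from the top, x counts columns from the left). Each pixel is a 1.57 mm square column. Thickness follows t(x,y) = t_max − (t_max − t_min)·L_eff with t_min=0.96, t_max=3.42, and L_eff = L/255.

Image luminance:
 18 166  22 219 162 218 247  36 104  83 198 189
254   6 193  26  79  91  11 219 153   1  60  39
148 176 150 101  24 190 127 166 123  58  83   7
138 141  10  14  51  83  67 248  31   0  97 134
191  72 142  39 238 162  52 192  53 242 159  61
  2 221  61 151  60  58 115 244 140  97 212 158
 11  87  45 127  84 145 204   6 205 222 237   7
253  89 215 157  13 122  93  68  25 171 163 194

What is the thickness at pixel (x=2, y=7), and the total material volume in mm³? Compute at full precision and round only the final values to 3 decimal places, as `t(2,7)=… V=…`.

span = t_max - t_min = 3.42 - 0.96 = 2.460
L(2,7) = 215, L_eff = 215/255 = 0.843137
t(2,7) = 3.42 - 2.460·0.843137 = 1.346
Σt over all 8·12 pixels = 467547/2125 ≈ 220.0221176
V = pitch²·Σt = 1.57²·467547/2125 = 542.333

t(2,7)=1.346 V=542.333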